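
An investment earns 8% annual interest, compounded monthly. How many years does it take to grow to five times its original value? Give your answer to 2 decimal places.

(1 + 0.00666667)^(12t) = 5.
12t = ln 5 / ln(1 + 0.00666667) ≈ 1.6094/0.00664454 ≈ 242.2195.
t ≈ 20.1850.

20.18 years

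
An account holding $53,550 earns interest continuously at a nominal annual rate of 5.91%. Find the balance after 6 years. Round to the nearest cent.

$76,341.43

A = P·e^(rt) = 53,550·e^(0.0591·6) = 53,550·e^0.3546.
e^0.3546 ≈ 1.4256102961, so A ≈ 76,341.4314.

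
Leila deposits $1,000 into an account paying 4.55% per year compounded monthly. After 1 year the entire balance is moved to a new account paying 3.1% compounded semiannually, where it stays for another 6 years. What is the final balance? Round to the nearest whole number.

After 1 years at 4.55%: 1,000 × 1.04646096 ≈ 1,046.4610.
Then 6 years at 3.1%: 1,046.4610 × 1.202705045 ≈ 1,258.5839.

$1,259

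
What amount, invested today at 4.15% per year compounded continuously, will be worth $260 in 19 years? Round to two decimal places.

$118.18

P = A·e^(−rt) = 260·e^(−0.7885).
e^(−0.7885) ≈ 0.454526073, so P ≈ 118.1768.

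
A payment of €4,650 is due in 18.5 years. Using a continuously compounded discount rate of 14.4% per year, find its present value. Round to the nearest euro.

P = A·e^(−rt) = 4,650·e^(−2.664).
e^(−2.664) ≈ 0.0696689877, so P ≈ 323.9608.

€324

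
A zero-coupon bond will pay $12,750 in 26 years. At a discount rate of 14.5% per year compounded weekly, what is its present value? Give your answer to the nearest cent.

Growth factor = (1 + 0.145/52)^1352 ≈ 43.153067354.
P = 12,750/43.153067354 ≈ 295.4599.

$295.46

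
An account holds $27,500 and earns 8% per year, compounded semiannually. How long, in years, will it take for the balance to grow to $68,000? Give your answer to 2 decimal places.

(1 + 0.04)^(2t) = 68,000/27,500 = 2.4727.
2t·ln(1 + 0.04) = ln(2.4727); 2t = 0.90532/0.0392207 ≈ 23.0827.
t ≈ 11.5414 years.

11.54 years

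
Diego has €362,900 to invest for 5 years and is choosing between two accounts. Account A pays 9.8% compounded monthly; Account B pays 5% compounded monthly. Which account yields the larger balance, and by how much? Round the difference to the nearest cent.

Account A, by €125,459.05

A: (1 + 0.098/12)^60 ≈ 1.62907113051, so 362,900 × 1.62907113051 ≈ 591,189.9133.
B: (1 + 0.05/12)^60 ≈ 1.2833586785, so 362,900 × 1.2833586785 ≈ 465,730.8644.
Difference ≈ 125,459.0488 in favor of A.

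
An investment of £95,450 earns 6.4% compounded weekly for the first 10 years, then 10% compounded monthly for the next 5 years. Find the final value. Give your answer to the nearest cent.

£297,715.16

Phase 1: 95,450·(1 + 0.064/52)^520 ≈ 180,947.8787.
Phase 2: 180,947.8787·(1 + 0.1/12)^60 ≈ 297,715.1616.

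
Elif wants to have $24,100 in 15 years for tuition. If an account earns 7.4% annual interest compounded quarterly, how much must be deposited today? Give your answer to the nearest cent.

$8,023.34

Growth factor = (1 + 0.0185)^60 ≈ 3.0037376637.
P = 24,100/3.0037376637 ≈ 8,023.3372.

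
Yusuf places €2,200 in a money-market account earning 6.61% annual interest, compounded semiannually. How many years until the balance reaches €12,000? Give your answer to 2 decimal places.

(1 + 0.03305)^(2t) = 12,000/2,200 = 5.4545.
2t·ln(1 + 0.03305) = ln(5.4545); 2t = 1.6964/0.0325156 ≈ 52.1734.
t ≈ 26.0867 years.

26.09 years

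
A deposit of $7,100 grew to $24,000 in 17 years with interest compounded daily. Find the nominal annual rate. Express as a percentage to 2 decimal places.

7.17%

The 6205-period growth factor is 24,000/7,100 = 3.38028.
r/365 = 3.38028^(1/6205) − 1 ≈ 0.000196306, so r ≈ 365·0.000196306 = 7.16517%.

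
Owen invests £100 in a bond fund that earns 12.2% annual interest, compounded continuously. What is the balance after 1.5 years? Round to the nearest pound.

A = P·e^(rt) = 100·e^(0.122·1.5) = 100·e^0.183.
e^0.183 ≈ 1.20081441, so A ≈ 120.0814.

£120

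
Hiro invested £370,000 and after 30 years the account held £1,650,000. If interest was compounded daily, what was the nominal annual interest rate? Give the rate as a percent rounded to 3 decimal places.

4.984%

The 10950-period growth factor is 1,650,000/370,000 = 4.45946.
r/365 = 4.45946^(1/10950) − 1 ≈ 0.000136542, so r ≈ 365·0.000136542 = 4.98377%.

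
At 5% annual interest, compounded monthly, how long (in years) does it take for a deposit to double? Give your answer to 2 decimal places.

13.89 years

(1 + 0.00416667)^(12t) = 2.
12t = ln 2 / ln(1 + 0.00416667) ≈ 0.69315/0.00415801 ≈ 166.7017.
t ≈ 13.8918.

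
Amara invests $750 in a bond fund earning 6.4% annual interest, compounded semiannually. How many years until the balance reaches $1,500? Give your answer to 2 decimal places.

11.00 years

We need (1 + 0.032)^(2t) = 2, so 2t = ln 2 / ln 1.032 ≈ 22.0056.
t ≈ 22.0056/2 = 11.0028 years.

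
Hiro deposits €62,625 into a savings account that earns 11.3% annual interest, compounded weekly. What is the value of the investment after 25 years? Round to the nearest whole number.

€1,052,685

Growth factor = (1 + 0.113/52)^1300 ≈ 16.80934477559.
A ≈ 62,625 × 16.80934477559 ≈ 1,052,685.2166.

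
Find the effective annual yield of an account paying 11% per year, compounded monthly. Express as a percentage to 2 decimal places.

11.57%

EAR = (1 + 11%/12)^12 − 1 = (1 + 0.00916667)^12 − 1.
(1 + 0.00916667)^12 ≈ 1.115719, so EAR ≈ 11.57188%.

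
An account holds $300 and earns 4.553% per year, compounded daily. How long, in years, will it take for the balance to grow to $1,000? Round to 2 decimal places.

We need (1 + 0.00012474)^(365t) = 3.3333, so 365t = ln 3.3333 / ln 1.000125 ≈ 9652.4815.
t ≈ 9652.4815/365 = 26.4452 years.

26.45 years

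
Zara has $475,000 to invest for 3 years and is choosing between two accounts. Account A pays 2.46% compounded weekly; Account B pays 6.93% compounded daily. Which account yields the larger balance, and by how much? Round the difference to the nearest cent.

Account B, by $73,384.21

A: (1 + 0.0246/52)^156 ≈ 1.0765726782, so 475,000 × 1.0765726782 ≈ 511,372.0221.
B: (1 + 0.0693/365)^1095 ≈ 1.23106576059, so 475,000 × 1.23106576059 ≈ 584,756.2363.
Difference ≈ 73,384.2141 in favor of B.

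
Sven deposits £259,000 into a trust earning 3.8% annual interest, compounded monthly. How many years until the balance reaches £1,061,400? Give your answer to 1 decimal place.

37.2 years

(1 + 0.00316667)^(12t) = 1,061,400/259,000 = 4.0981.
12t·ln(1 + 0.00316667) = ln(4.0981); 12t = 1.4105/0.00316166 ≈ 446.1310.
t ≈ 37.1776 years.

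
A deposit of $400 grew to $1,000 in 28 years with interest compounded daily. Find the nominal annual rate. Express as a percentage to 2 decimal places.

3.27%

(1 + r/365)^10220 = 1,000/400 = 2.5.
1 + r/365 = 2.5^(1/10220) ≈ 1.00009, so r/365 ≈ 0.0000896606.
r ≈ 365·0.0000896606 = 3.27261%.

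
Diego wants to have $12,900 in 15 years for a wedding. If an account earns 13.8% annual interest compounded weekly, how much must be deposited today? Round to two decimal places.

Periodic rate = 13.8%/52 = 0.00265385; 780 periods.
P = 12,900/(1 + 0.138/52)^780 ≈ 12,900/7.9031239592 ≈ 1,632.2659.

$1,632.27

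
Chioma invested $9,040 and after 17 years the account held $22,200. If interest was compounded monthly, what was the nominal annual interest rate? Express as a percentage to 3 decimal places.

(1 + r/12)^204 = 22,200/9,040 = 2.45575.
1 + r/12 = 2.45575^(1/204) ≈ 1.004414, so r/12 ≈ 0.0044138.
r ≈ 12·0.0044138 = 5.29656%.

5.297%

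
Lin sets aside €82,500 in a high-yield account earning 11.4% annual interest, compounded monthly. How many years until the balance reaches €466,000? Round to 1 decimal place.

We need (1 + 0.0095)^(12t) = 5.6485, so 12t = ln 5.6485 / ln 1.0095 ≈ 183.1156.
t ≈ 183.1156/12 = 15.2596 years.

15.3 years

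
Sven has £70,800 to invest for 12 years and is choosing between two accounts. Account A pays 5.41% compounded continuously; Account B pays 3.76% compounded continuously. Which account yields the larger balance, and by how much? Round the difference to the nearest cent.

Account A growth factor: e^(0.0541·12) = e^0.6492 ≈ 1.91400900916; balance ≈ 135,511.8378.
Account B growth factor: e^(0.0376·12) = e^0.4512 ≈ 1.57019528975; balance ≈ 111,169.8265.
Account A is larger by 24,342.0113.

Account A, by £24,342.01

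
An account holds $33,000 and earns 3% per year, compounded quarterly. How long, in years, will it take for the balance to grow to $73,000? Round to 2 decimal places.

(1 + 0.0075)^(4t) = 73,000/33,000 = 2.2121.
4t·ln(1 + 0.0075) = ln(2.2121); 4t = 0.79395/0.00747201 ≈ 106.2567.
t ≈ 26.5642 years.

26.56 years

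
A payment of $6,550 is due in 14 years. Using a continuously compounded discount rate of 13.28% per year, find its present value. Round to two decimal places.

$1,020.47

P = A·e^(−rt) = 6,550·e^(−1.8592).
e^(−1.8592) ≈ 0.1557972183, so P ≈ 1,020.4718.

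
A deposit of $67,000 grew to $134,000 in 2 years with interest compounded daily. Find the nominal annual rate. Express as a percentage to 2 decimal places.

34.67%

(1 + r/365)^730 = 134,000/67,000 = 2.
1 + r/365 = 2^(1/730) ≈ 1.00095, so r/365 ≈ 0.000949968.
r ≈ 365·0.000949968 = 34.67382%.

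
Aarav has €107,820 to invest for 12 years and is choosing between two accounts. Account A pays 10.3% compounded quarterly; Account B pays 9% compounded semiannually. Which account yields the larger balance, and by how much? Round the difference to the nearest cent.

Account A, by €55,244.26

A: (1 + 0.02575)^48 ≈ 3.3883887463, so 107,820 × 3.3883887463 ≈ 365,336.0746.
B: (1 + 0.045)^24 ≈ 2.87601383401, so 107,820 × 2.87601383401 ≈ 310,091.8116.
Difference ≈ 55,244.2630 in favor of A.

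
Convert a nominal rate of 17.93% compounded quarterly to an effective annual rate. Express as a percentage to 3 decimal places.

19.172%

EAR = (1 + 17.93%/4)^4 − 1 = (1 + 0.044825)^4 − 1.
(1 + 0.044825)^4 ≈ 1.19172, so EAR ≈ 19.17200%.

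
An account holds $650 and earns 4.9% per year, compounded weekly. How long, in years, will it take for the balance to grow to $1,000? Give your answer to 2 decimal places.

8.80 years

We need (1 + 0.000942308)^(52t) = 1.5385, so 52t = ln 1.5385 / ln 1.000942 ≈ 457.3727.
t ≈ 457.3727/52 = 8.7956 years.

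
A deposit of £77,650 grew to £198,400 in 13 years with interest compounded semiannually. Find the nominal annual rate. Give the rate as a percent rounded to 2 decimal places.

7.35%

The 26-period growth factor is 198,400/77,650 = 2.55505.
r/2 = 2.55505^(1/26) − 1 ≈ 0.0367385, so r ≈ 2·0.0367385 = 7.34771%.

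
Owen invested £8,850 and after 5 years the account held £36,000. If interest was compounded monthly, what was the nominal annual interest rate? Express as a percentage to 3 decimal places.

(1 + r/12)^60 = 36,000/8,850 = 4.0678.
1 + r/12 = 4.0678^(1/60) ≈ 1.023661, so r/12 ≈ 0.0236606.
r ≈ 12·0.0236606 = 28.39272%.

28.393%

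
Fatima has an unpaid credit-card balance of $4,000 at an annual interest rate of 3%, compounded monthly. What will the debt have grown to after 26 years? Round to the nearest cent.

$8,717.40

Growth factor = (1 + 0.0025)^312 ≈ 2.179349901.
A ≈ 4,000 × 2.179349901 ≈ 8,717.3996.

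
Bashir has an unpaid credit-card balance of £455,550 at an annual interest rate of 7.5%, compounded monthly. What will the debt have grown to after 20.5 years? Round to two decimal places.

£2,109,530.56

Growth factor = (1 + 0.00625)^246 ≈ 4.630733313751.
A ≈ 455,550 × 4.630733313751 ≈ 2,109,530.5611.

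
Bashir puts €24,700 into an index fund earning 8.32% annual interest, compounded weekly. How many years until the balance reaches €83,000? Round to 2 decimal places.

14.58 years

We need (1 + 0.0016)^(52t) = 3.3603, so 52t = ln 3.3603 / ln 1.0016 ≈ 758.1292.
t ≈ 758.1292/52 = 14.5794 years.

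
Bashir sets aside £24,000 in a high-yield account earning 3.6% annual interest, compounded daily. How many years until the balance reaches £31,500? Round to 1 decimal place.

7.6 years

(1 + 0.0000986301)^(365t) = 31,500/24,000 = 1.3125.
365t·ln(1 + 0.0000986301) = ln(1.3125); 365t = 0.27193/9.86253e-05 ≈ 2757.2417.
t ≈ 7.5541 years.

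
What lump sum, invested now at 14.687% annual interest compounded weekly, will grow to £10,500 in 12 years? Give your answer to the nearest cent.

Growth factor = (1 + 0.14687/52)^624 ≈ 5.8121801331.
P = 10,500/5.8121801331 ≈ 1,806.5510.

£1,806.55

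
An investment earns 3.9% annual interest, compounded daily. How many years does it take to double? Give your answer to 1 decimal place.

17.8 years

(1 + 0.000106849)^(365t) = 2.
365t = ln 2 / ln(1 + 0.000106849) ≈ 0.69315/0.000106844 ≈ 6487.4933.
t ≈ 17.7740.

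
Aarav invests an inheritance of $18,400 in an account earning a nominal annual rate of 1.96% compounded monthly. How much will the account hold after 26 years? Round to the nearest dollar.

Growth factor = (1 + 0.0196/12)^312 ≈ 1.6639333363.
A ≈ 18,400 × 1.6639333363 ≈ 30,616.3734.

$30,616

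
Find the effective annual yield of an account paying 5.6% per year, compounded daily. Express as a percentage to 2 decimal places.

One year is 365 periods at 0.000153425 each: (1 + 0.000153425)^365 ≈ 1.057593.
EAR = 1.057593 − 1 ≈ 5.75931%.

5.76%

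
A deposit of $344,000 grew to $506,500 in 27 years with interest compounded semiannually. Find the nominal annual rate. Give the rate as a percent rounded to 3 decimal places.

1.438%

(1 + r/2)^54 = 506,500/344,000 = 1.47238.
1 + r/2 = 1.47238^(1/54) ≈ 1.00719, so r/2 ≈ 0.00719022.
r ≈ 2·0.00719022 = 1.43804%.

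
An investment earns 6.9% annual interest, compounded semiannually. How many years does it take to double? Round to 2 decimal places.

10.22 years

(1 + 0.0345)^(2t) = 2.
2t = ln 2 / ln(1 + 0.0345) ≈ 0.69315/0.0339182 ≈ 20.4358.
t ≈ 10.2179.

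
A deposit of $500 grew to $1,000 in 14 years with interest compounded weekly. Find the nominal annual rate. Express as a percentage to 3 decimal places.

4.953%

The 728-period growth factor is 1,000/500 = 2.
r/52 = 2^(1/728) − 1 ≈ 0.000952579, so r ≈ 52·0.000952579 = 4.95341%.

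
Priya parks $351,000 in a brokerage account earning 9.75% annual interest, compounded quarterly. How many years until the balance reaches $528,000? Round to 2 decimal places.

4.24 years

We need (1 + 0.024375)^(4t) = 1.5043, so 4t = ln 1.5043 / ln 1.024375 ≈ 16.9545.
t ≈ 16.9545/4 = 4.2386 years.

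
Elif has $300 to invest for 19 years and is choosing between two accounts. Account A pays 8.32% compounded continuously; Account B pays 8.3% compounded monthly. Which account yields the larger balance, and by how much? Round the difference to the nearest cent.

Account A, by $13.39

Account A growth factor: e^(0.0832·19) = e^1.5808 ≈ 4.85884133; balance ≈ 1,457.6524.
Account B growth factor: (1 + 0.083/12)^228 ≈ 4.814206464; balance ≈ 1,444.2619.
Account A is larger by 13.3905.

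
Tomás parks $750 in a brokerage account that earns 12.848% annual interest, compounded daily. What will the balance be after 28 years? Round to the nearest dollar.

$27,361

Periodic rate = 12.848%/365 = 0.000352; periods = 365·28 = 10220.
A = 750·(1 + 0.000352)^10220 ≈ 750·36.481562614 ≈ 27,361.1720.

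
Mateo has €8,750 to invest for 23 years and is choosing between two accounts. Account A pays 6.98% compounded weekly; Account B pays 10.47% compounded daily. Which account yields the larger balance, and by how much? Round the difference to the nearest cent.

Account A growth factor: (1 + 0.0698/52)^1196 ≈ 4.9744931839; balance ≈ 43,526.8154.
Account B growth factor: (1 + 0.1047/365)^8395 ≈ 11.108989941; balance ≈ 97,203.6620.
Account B is larger by 53,676.8466.

Account B, by €53,676.85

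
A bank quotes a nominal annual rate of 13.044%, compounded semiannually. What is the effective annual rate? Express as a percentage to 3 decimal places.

13.469%

One year is 2 periods at 0.06522 each: (1 + 0.06522)^2 ≈ 1.134694.
EAR = 1.134694 − 1 ≈ 13.46936%.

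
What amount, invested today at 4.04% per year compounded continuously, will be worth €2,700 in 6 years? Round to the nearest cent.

P = A·e^(−rt) = 2,700·e^(−0.2424).
e^(−0.2424) ≈ 0.7847422179, so P ≈ 2,118.8040.

€2,118.80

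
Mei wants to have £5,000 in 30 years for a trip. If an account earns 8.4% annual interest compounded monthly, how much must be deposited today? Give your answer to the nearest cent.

£405.85

Periodic rate = 8.4%/12 = 0.007; 360 periods.
P = 5,000/(1 + 0.007)^360 ≈ 5,000/12.31996288 ≈ 405.8454.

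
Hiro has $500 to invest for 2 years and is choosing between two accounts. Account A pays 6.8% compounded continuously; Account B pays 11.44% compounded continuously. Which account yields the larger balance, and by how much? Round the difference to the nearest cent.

Account B, by $55.70

A: e^(0.068·2) = e^0.136 ≈ 1.14568189, so 500 × 1.14568189 ≈ 572.8409.
B: e^(0.1144·2) = e^0.2288 ≈ 1.2570906, so 500 × 1.2570906 ≈ 628.5453.
Difference ≈ 55.7044 in favor of B.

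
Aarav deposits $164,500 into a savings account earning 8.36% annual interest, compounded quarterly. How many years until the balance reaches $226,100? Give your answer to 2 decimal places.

(1 + 0.0209)^(4t) = 226,100/164,500 = 1.3745.
4t·ln(1 + 0.0209) = ln(1.3745); 4t = 0.31807/0.0206846 ≈ 15.3770.
t ≈ 3.8442 years.

3.84 years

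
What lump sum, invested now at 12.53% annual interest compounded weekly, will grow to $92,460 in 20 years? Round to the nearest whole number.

Growth factor = (1 + 0.1253/52)^1040 ≈ 12.218920283.
P = 92,460/12.218920283 ≈ 7,566.9534.

$7,567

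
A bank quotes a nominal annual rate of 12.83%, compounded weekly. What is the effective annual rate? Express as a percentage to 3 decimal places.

13.671%

EAR = (1 + 12.83%/52)^52 − 1 = (1 + 0.00246731)^52 − 1.
(1 + 0.00246731)^52 ≈ 1.136714, so EAR ≈ 13.67144%.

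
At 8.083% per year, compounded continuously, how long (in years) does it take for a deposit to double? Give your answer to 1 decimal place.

e^(0.08083t) = 2, so 0.08083t = ln 2 ≈ 0.69315.
t ≈ 0.69315/0.08083 ≈ 8.5754.

8.6 years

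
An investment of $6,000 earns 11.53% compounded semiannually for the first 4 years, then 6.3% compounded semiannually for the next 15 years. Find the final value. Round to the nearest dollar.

Phase 1: 6,000·(1 + 0.05765)^8 ≈ 9,394.7892.
Phase 2: 9,394.7892·(1 + 0.0315)^30 ≈ 23,821.2205.

$23,821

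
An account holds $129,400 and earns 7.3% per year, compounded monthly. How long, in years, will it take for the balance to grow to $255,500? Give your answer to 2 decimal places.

(1 + 0.00608333)^(12t) = 255,500/129,400 = 1.9745.
12t·ln(1 + 0.00608333) = ln(1.9745); 12t = 0.68031/0.0060649 ≈ 112.1723.
t ≈ 9.3477 years.

9.35 years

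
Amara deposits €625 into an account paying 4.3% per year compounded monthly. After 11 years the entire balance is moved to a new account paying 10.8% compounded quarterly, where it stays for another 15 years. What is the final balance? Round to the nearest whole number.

€4,956

After 11 years at 4.3%: 625 × 1.603445194 ≈ 1,002.1532.
Then 15 years at 10.8%: 1,002.1532 × 4.945686867 ≈ 4,956.3361.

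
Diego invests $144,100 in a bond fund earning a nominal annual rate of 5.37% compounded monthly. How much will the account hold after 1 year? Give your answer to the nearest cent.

$152,031.50

Periodic rate = 5.37%/12 = 0.004475; periods = 12·1 = 12.
A = 144,100·(1 + 0.004475)^12 ≈ 144,100·1.05504160641 ≈ 152,031.4955.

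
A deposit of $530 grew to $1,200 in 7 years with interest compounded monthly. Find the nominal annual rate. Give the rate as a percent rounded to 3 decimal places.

11.731%

The 84-period growth factor is 1,200/530 = 2.26415.
r/12 = 2.26415^(1/84) − 1 ≈ 0.00977605, so r ≈ 12·0.00977605 = 11.73125%.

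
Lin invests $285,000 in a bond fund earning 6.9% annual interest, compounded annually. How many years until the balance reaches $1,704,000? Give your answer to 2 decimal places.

We need (1 + 0.069)^t = 5.9789, so t = ln 5.9789 / ln 1.069 ≈ 26.8008.

26.80 years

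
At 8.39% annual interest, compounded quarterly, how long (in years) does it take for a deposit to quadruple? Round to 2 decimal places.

(1 + 0.020975)^(4t) = 4.
4t = ln 4 / ln(1 + 0.020975) ≈ 1.3863/0.0207581 ≈ 66.7834.
t ≈ 16.6959.

16.70 years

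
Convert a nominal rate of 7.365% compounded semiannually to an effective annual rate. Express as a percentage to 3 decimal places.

7.501%

One year is 2 periods at 0.036825 each: (1 + 0.036825)^2 ≈ 1.075006.
EAR = 1.075006 − 1 ≈ 7.50061%.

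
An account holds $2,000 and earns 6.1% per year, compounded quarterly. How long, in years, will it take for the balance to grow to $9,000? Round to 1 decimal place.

We need (1 + 0.01525)^(4t) = 4.5, so 4t = ln 4.5 / ln 1.01525 ≈ 99.3782.
t ≈ 99.3782/4 = 24.8445 years.

24.8 years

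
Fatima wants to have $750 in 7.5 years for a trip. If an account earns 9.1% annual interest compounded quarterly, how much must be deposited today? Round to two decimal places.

Growth factor = (1 + 0.02275)^30 ≈ 1.96374298.
P = 750/1.96374298 ≈ 381.9237.

$381.92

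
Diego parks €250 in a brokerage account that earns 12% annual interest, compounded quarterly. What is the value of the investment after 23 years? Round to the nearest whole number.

Periodic rate = 12%/4 = 0.03; periods = 4·23 = 92.
A = 250·(1 + 0.03)^92 ≈ 250·15.17136556 ≈ 3,792.8414.

€3,793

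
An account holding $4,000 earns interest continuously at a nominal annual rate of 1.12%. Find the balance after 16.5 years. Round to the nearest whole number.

$4,812

A = P·e^(rt) = 4,000·e^(0.0112·16.5) = 4,000·e^0.1848.
e^0.1848 ≈ 1.202977821, so A ≈ 4,811.9113.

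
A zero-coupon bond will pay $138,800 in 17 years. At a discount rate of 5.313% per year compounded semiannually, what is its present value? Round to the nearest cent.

Periodic rate = 5.313%/2 = 0.026565; 34 periods.
P = 138,800/(1 + 0.026565)^34 ≈ 138,800/2.43859348606 ≈ 56,918.0558.

$56,918.06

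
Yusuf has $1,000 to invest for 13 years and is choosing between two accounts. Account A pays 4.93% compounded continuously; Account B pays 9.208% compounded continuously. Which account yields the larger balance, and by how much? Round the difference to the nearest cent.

Account B, by $1,412.12

Account A growth factor: e^(0.0493·13) = e^0.6409 ≈ 1.89818848; balance ≈ 1,898.1885.
Account B growth factor: e^(0.09208·13) = e^1.19704 ≈ 3.310303907; balance ≈ 3,310.3039.
Account B is larger by 1,412.1154.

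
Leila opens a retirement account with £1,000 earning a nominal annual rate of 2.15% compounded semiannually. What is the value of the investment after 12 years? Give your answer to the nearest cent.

£1,292.56

Growth factor = (1 + 0.01075)^24 ≈ 1.292557881.
A ≈ 1,000 × 1.292557881 ≈ 1,292.5579.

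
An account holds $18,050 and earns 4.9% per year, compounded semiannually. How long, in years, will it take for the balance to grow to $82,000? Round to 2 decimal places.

31.27 years

We need (1 + 0.0245)^(2t) = 4.5429, so 2t = ln 4.5429 / ln 1.0245 ≈ 62.5322.
t ≈ 62.5322/2 = 31.2661 years.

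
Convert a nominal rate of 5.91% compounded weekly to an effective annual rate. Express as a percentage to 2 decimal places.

EAR = (1 + 5.91%/52)^52 − 1 = (1 + 0.00113654)^52 − 1.
(1 + 0.00113654)^52 ≈ 1.060846, so EAR ≈ 6.08457%.

6.08%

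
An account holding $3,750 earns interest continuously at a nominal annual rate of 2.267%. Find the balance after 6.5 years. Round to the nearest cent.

$4,345.37

A = P·e^(rt) = 3,750·e^(0.02267·6.5) = 3,750·e^0.147355.
e^0.147355 ≈ 1.158765252, so A ≈ 4,345.3697.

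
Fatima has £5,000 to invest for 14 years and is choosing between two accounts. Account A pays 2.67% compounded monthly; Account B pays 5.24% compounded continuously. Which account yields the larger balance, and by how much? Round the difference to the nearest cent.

Account A growth factor: (1 + 0.002225)^168 ≈ 1.452643156; balance ≈ 7,263.2158.
Account B growth factor: e^(0.0524·14) = e^0.7336 ≈ 2.0825643605; balance ≈ 10,412.8218.
Account B is larger by 3,149.6060.

Account B, by £3,149.61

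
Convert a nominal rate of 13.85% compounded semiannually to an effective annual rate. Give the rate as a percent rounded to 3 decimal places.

EAR = (1 + 13.85%/2)^2 − 1 = (1 + 0.06925)^2 − 1.
(1 + 0.06925)^2 ≈ 1.143296, so EAR ≈ 14.32956%.

14.330%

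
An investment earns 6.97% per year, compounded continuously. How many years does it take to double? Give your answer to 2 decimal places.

e^(0.0697t) = 2, so 0.0697t = ln 2 ≈ 0.69315.
t ≈ 0.69315/0.0697 ≈ 9.9447.

9.94 years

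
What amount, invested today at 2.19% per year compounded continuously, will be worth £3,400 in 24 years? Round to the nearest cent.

P = A·e^(−rt) = 3,400·e^(−0.5256).
e^(−0.5256) ≈ 0.5912005376, so P ≈ 2,010.0818.

£2,010.08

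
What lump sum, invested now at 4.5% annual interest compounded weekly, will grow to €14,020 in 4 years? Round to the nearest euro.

€11,711

Periodic rate = 4.5%/52 = 0.000865385; 208 periods.
P = 14,020/(1 + 0.045/52)^208 ≈ 14,020/1.1971241757 ≈ 11,711.3999.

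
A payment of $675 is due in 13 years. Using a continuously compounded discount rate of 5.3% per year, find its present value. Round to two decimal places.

$338.90

P = A·e^(−rt) = 675·e^(−0.689).
e^(−0.689) ≈ 0.502077896, so P ≈ 338.9026.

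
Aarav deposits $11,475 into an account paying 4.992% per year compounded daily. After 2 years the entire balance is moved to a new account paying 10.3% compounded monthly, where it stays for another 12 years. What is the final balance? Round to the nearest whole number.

After 2 years at 4.992%: 11,475 × 1.1049865613 ≈ 12,679.7208.
Then 12 years at 10.3%: 12,679.7208 × 3.4237130849 ≈ 43,411.7260.

$43,412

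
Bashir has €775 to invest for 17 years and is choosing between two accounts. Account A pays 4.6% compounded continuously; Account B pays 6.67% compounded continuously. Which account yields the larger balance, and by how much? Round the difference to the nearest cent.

A: e^(0.046·17) = e^0.782 ≈ 2.185839576, so 775 × 2.185839576 ≈ 1,694.0257.
B: e^(0.0667·17) = e^1.1339 ≈ 3.107753134, so 775 × 3.107753134 ≈ 2,408.5087.
Difference ≈ 714.4830 in favor of B.

Account B, by €714.48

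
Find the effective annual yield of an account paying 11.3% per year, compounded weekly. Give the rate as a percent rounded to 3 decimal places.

11.949%

One year is 52 periods at 0.00217308 each: (1 + 0.00217308)^52 ≈ 1.119495.
EAR = 1.119495 − 1 ≈ 11.94947%.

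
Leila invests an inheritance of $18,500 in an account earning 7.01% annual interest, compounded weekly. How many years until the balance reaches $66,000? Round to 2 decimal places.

18.16 years

(1 + 0.00134808)^(52t) = 66,000/18,500 = 3.5676.
52t·ln(1 + 0.00134808) = ln(3.5676); 52t = 1.2719/0.00134717 ≈ 944.1161.
t ≈ 18.1561 years.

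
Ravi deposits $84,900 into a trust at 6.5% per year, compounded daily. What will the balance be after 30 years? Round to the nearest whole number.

$596,632

Growth factor = (1 + 0.065/365)^10950 ≈ 7.02746743938.
A ≈ 84,900 × 7.02746743938 ≈ 596,631.9856.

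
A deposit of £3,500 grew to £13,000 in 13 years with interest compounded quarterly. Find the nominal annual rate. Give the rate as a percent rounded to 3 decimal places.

10.222%

The 52-period growth factor is 13,000/3,500 = 3.71429.
r/4 = 3.71429^(1/52) − 1 ≈ 0.0255554, so r ≈ 4·0.0255554 = 10.22217%.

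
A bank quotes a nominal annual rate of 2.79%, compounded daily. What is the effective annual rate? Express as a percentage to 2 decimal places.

EAR = (1 + 2.79%/365)^365 − 1 = (1 + 0.0000764384)^365 − 1.
(1 + 0.0000764384)^365 ≈ 1.028292, so EAR ≈ 2.82918%.

2.83%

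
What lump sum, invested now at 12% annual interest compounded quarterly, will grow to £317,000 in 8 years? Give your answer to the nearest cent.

£123,102.84

Periodic rate = 12%/4 = 0.03; 32 periods.
P = 317,000/(1 + 0.03)^32 ≈ 317,000/2.57508275569 ≈ 123,102.8398.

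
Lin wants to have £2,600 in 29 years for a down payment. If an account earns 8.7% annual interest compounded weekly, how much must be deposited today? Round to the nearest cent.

Growth factor = (1 + 0.087/52)^1508 ≈ 12.43968499.
P = 2,600/12.43968499 ≈ 209.0085.

£209.01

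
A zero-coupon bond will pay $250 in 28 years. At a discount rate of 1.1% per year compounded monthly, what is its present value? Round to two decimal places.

$183.75

Periodic rate = 1.1%/12 = 0.000916667; 336 periods.
P = 250/(1 + 0.011/12)^336 ≈ 250/1.36050903 ≈ 183.7548.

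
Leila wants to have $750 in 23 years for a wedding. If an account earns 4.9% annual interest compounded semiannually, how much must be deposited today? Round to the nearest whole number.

$246

Growth factor = (1 + 0.0245)^46 ≈ 3.04474051.
P = 750/3.04474051 ≈ 246.3264.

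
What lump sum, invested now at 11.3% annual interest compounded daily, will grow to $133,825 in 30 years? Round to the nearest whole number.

$4,513

Growth factor = (1 + 0.113/365)^10950 ≈ 29.6503922546.
P = 133,825/29.6503922546 ≈ 4,513.4310.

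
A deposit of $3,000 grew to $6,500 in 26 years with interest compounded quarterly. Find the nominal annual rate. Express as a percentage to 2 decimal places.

2.98%

(1 + r/4)^104 = 6,500/3,000 = 2.16667.
1 + r/4 = 2.16667^(1/104) ≈ 1.007462, so r/4 ≈ 0.00746222.
r ≈ 4·0.00746222 = 2.98489%.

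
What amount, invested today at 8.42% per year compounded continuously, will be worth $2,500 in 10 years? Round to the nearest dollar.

P = A·e^(−rt) = 2,500·e^(−0.842).
e^(−0.842) ≈ 0.4308479652, so P ≈ 1,077.1199.

$1,077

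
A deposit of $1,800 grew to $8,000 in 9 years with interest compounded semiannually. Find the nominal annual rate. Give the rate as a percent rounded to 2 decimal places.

17.28%

The 18-period growth factor is 8,000/1,800 = 4.44444.
r/2 = 4.44444^(1/18) − 1 ≈ 0.0864003, so r ≈ 2·0.0864003 = 17.28005%.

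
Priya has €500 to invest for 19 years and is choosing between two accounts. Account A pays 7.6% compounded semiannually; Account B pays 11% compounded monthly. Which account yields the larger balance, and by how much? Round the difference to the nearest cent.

A: (1 + 0.038)^38 ≈ 4.125716989, so 500 × 4.125716989 ≈ 2,062.8585.
B: (1 + 0.11/12)^228 ≈ 8.008303758, so 500 × 8.008303758 ≈ 4,004.1519.
Difference ≈ 1,941.2934 in favor of B.

Account B, by €1,941.29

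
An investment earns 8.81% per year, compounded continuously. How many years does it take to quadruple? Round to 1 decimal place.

15.7 years

e^(0.0881t) = 4, so 0.0881t = ln 4 ≈ 1.3863.
t ≈ 1.3863/0.0881 ≈ 15.7355.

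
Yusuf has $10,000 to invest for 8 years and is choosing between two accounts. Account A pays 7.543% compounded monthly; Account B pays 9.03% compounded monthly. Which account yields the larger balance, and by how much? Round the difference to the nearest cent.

A: (1 + 0.07543/12)^96 ≈ 1.8249477358, so 10,000 × 1.8249477358 ≈ 18,249.4774.
B: (1 + 0.007525)^96 ≈ 2.0538077904, so 10,000 × 2.0538077904 ≈ 20,538.0779.
Difference ≈ 2,288.6005 in favor of B.

Account B, by $2,288.60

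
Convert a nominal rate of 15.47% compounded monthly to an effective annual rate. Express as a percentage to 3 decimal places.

16.615%

EAR = (1 + 15.47%/12)^12 − 1 = (1 + 0.0128917)^12 − 1.
(1 + 0.0128917)^12 ≈ 1.166154, so EAR ≈ 16.61542%.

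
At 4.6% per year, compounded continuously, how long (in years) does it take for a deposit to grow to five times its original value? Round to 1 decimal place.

35.0 years

e^(0.046t) = 5, so 0.046t = ln 5 ≈ 1.6094.
t ≈ 1.6094/0.046 ≈ 34.9878.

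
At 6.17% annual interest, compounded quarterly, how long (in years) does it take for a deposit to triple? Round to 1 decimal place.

17.9 years

(1 + 0.015425)^(4t) = 3.
4t = ln 3 / ln(1 + 0.015425) ≈ 1.0986/0.0153072 ≈ 71.7707.
t ≈ 17.9427.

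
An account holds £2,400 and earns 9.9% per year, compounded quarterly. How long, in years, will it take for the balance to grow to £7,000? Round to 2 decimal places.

10.95 years

(1 + 0.02475)^(4t) = 7,000/2,400 = 2.9167.
4t·ln(1 + 0.02475) = ln(2.9167); 4t = 1.0704/0.0244487 ≈ 43.7832.
t ≈ 10.9458 years.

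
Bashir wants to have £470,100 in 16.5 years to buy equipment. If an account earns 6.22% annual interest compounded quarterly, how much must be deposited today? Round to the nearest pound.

£169,787

Periodic rate = 6.22%/4 = 0.01555; 66 periods.
P = 470,100/(1 + 0.01555)^66 ≈ 470,100/2.76876752747 ≈ 169,786.7356.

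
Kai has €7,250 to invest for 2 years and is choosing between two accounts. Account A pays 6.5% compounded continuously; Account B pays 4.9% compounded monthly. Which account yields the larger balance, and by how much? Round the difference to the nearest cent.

Account A growth factor: e^(0.065·2) = e^0.13 ≈ 1.138828383; balance ≈ 8,256.5058.
Account B growth factor: (1 + 0.049/12)^24 ≈ 1.102742722; balance ≈ 7,994.8847.
Account A is larger by 261.6210.

Account A, by €261.62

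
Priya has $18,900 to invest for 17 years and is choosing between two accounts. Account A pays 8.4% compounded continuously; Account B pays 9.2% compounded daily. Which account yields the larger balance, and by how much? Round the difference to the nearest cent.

Account A growth factor: e^(0.084·17) = e^1.428 ≈ 4.1703501454; balance ≈ 78,819.6177.
Account B growth factor: (1 + 0.092/365)^6205 ≈ 4.7769531467; balance ≈ 90,284.4145.
Account B is larger by 11,464.7967.

Account B, by $11,464.80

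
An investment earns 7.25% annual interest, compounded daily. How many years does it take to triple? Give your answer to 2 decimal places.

(1 + 0.00019863)^(365t) = 3.
365t = ln 3 / ln(1 + 0.00019863) ≈ 1.0986/0.00019861 ≈ 5531.4939.
t ≈ 15.1548.

15.15 years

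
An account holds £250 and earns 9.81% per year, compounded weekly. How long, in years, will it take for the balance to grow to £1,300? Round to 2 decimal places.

(1 + 0.00188654)^(52t) = 1,300/250 = 5.2.
52t·ln(1 + 0.00188654) = ln(5.2); 52t = 1.6487/0.00188476 ≈ 874.7308.
t ≈ 16.8217 years.

16.82 years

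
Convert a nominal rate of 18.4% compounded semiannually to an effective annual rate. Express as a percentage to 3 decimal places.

One year is 2 periods at 0.092 each: (1 + 0.092)^2 ≈ 1.192464.
EAR = 1.192464 − 1 ≈ 19.24640%.

19.246%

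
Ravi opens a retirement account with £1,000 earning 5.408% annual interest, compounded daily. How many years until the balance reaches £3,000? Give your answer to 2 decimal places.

20.32 years

We need (1 + 0.000148164)^(365t) = 3, so 365t = ln 3 / ln 1.000148 ≈ 7415.3697.
t ≈ 7415.3697/365 = 20.3161 years.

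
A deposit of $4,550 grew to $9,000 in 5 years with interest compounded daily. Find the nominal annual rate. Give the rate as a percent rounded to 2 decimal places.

13.64%

The 1825-period growth factor is 9,000/4,550 = 1.97802.
r/365 = 1.97802^(1/1825) − 1 ≈ 0.000373822, so r ≈ 365·0.000373822 = 13.64450%.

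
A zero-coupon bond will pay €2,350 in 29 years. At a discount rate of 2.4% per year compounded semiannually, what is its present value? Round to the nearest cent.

€1,176.52

Growth factor = (1 + 0.012)^58 ≈ 1.997421523.
P = 2,350/1.997421523 ≈ 1,176.5168.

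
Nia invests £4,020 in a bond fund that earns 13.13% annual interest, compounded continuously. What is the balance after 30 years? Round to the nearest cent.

A = P·e^(rt) = 4,020·e^(0.1313·30) = 4,020·e^3.939.
e^3.939 ≈ 51.3672084, so A ≈ 206,496.1778.

£206,496.18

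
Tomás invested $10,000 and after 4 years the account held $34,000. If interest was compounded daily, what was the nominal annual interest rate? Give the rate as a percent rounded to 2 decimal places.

30.61%

(1 + r/365)^1460 = 34,000/10,000 = 3.4.
1 + r/365 = 3.4^(1/1460) ≈ 1.000839, so r/365 ≈ 0.000838554.
r ≈ 365·0.000838554 = 30.60721%.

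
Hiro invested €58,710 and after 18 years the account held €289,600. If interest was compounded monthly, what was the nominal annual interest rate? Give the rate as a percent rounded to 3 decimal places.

(1 + r/12)^216 = 289,600/58,710 = 4.93272.
1 + r/12 = 4.93272^(1/216) ≈ 1.007416, so r/12 ≈ 0.00741574.
r ≈ 12·0.00741574 = 8.89889%.

8.899%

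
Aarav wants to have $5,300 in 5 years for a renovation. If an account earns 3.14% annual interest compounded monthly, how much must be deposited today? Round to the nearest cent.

$4,530.86

Periodic rate = 3.14%/12 = 0.00261667; 60 periods.
P = 5,300/(1 + 0.0314/12)^60 ≈ 5,300/1.16975573 ≈ 4,530.8605.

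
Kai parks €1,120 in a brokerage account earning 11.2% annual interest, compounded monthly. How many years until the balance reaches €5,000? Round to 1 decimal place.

13.4 years

We need (1 + 0.00933333)^(12t) = 4.4643, so 12t = ln 4.4643 / ln 1.009333 ≈ 161.0443.
t ≈ 161.0443/12 = 13.4204 years.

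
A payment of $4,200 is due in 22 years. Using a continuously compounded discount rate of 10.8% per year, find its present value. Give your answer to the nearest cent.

$390.27

P = A·e^(−rt) = 4,200·e^(−2.376).
e^(−2.376) ≈ 0.09292152121, so P ≈ 390.2704.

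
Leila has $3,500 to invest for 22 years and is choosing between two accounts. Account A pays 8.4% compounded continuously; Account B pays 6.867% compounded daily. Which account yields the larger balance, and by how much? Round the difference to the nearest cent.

Account A growth factor: e^(0.084·22) = e^1.848 ≈ 6.3471125947; balance ≈ 22,214.8941.
Account B growth factor: (1 + 0.06867/365)^8030 ≈ 4.5294381576; balance ≈ 15,853.0336.
Account A is larger by 6,361.8605.

Account A, by $6,361.86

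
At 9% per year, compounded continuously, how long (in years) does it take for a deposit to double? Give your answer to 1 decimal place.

e^(0.09t) = 2, so 0.09t = ln 2 ≈ 0.69315.
t ≈ 0.69315/0.09 ≈ 7.7016.

7.7 years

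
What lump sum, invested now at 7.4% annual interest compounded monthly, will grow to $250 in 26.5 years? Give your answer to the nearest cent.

Growth factor = (1 + 0.074/12)^318 ≈ 7.06376592.
P = 250/7.06376592 ≈ 35.3919.

$35.39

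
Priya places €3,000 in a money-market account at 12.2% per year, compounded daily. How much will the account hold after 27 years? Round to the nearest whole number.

Growth factor = (1 + 0.122/365)^9855 ≈ 26.935621193.
A ≈ 3,000 × 26.935621193 ≈ 80,806.8636.

€80,807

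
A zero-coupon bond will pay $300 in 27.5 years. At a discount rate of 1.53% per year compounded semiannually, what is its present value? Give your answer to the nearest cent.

Periodic rate = 1.53%/2 = 0.00765; 55 periods.
P = 300/(1 + 0.00765)^55 ≈ 300/1.5206666 ≈ 197.2819.

$197.28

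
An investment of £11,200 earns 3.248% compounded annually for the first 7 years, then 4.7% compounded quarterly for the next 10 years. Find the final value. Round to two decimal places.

£22,352.09

After 7 years at 3.248%: 11,200 × 1.2507529456 ≈ 14,008.4330.
Then 10 years at 4.7%: 14,008.4330 × 1.5956165144 ≈ 22,352.0870.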